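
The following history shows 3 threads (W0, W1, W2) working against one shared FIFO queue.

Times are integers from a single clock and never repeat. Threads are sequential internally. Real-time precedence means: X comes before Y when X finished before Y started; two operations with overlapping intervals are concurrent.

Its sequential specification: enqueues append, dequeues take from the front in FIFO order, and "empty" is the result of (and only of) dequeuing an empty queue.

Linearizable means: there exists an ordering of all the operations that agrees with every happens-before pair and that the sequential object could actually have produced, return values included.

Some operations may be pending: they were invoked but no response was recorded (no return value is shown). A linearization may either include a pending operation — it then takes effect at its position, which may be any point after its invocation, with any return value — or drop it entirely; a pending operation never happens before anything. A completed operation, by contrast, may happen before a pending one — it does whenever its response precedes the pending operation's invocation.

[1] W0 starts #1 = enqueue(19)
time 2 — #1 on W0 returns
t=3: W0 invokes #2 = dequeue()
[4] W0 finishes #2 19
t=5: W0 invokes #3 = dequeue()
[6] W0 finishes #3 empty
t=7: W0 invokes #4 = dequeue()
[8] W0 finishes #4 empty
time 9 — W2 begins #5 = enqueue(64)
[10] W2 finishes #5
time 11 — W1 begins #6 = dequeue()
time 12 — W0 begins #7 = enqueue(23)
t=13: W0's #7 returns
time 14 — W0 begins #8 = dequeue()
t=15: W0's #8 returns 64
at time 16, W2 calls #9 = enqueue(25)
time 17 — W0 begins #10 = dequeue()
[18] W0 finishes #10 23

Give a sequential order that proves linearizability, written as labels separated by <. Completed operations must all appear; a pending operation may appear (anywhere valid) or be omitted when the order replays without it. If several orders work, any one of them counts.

#1 < #2 < #3 < #4 < #5 < #7 < #8 < #9 < #10

step 1: #1 enqueue(19) — queue <19>
step 2: #2 dequeue() → 19 — queue <>
step 3: #3 dequeue() → empty — queue <>
step 4: #4 dequeue() → empty — queue <>
step 5: #5 enqueue(64) — queue <64>
step 6: #7 enqueue(23) — queue <64,23>
step 7: #8 dequeue() → 64 — queue <23>
step 8: #9 enqueue(25) (pending, included) — queue <23,25>
step 9: #10 dequeue() → 23 — queue <25>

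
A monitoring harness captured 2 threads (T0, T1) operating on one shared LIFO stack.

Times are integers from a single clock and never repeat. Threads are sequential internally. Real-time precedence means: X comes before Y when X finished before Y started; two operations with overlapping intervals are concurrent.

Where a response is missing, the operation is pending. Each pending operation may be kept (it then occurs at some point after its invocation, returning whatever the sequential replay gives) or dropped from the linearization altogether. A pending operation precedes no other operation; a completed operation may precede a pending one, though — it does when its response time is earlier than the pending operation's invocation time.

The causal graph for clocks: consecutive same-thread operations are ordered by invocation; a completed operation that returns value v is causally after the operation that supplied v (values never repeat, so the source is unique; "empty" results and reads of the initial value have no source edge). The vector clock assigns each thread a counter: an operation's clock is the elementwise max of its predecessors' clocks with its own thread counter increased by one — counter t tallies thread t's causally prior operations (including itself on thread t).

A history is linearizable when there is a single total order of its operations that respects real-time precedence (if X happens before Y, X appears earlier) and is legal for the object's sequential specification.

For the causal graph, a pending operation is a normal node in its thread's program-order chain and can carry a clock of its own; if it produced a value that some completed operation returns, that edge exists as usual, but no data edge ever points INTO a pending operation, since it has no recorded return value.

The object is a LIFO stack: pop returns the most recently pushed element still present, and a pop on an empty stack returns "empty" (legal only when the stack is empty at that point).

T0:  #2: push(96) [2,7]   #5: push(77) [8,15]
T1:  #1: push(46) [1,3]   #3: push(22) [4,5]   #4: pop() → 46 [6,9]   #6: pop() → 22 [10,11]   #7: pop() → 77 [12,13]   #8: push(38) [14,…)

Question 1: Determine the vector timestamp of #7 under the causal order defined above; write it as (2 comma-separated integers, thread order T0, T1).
Answer: (2, 5)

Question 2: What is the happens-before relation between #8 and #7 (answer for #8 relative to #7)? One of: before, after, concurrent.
Answer: after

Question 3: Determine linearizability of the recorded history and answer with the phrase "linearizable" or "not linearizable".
through event 8 a valid linearization exists; event 9 (#4 responding at time 9) ends that
no legal order exists: 4 real-time-consistent candidates over 4 completed LIFO stack operations, all rejected
include/drop combinations of the 1 pending operation (#5) were all tried; none helps
for example #1, #2, #3, #4 (pending dropped) fails at step 4: #4 pop() → 46 is not legal there
for example #1, #3, #2, #4 (pending dropped) fails at step 4: #4 pop() → 46 is not legal there

not linearizable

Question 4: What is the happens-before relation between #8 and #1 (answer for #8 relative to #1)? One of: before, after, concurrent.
Answer: after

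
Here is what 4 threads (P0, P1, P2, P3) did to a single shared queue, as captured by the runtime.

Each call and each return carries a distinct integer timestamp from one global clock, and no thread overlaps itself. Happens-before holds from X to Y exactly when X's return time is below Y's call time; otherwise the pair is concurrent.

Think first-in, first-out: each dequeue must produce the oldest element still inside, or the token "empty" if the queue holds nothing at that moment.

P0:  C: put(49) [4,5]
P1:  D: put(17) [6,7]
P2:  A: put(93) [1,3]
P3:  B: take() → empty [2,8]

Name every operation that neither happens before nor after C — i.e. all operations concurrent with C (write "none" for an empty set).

B

C runs from 4 to 5; window-overlapping ops are concurrent
A [1,3]: before
B [2,8]: concurrent
D [6,7]: after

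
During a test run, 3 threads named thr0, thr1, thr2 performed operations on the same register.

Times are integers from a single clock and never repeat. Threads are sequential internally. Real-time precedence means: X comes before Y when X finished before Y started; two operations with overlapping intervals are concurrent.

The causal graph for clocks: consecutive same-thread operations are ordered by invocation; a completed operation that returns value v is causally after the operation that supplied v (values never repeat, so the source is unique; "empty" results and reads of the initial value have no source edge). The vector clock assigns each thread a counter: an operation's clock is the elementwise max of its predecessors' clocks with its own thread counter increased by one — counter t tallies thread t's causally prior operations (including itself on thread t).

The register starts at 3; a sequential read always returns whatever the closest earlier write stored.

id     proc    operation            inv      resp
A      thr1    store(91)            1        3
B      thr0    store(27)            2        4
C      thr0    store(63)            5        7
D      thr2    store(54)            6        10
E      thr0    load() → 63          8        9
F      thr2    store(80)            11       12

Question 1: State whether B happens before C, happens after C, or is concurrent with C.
before

B spans [2,4], C spans [5,7]
resp(B)=4 < inv(C)=5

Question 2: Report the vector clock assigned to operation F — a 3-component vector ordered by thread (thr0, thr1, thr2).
(0, 0, 2)

root op D, invoked 6: fresh clock plus thr2's own tick → (0, 0, 1)
root op A, invoked 1: fresh clock plus thr1's own tick → (0, 1, 0)
root op B, invoked 2: fresh clock plus thr0's own tick → (1, 0, 0)
VC(F, invoked at 11): max of VC(D)=(0, 0, 1), then +1 on thread thr2 → (0, 0, 2)
VC(C, invoked at 5): max of VC(B)=(1, 0, 0), then +1 on thread thr0 → (2, 0, 0)
VC(E, invoked at 8): max of VC(C)=(2, 0, 0), then +1 on thread thr0 → (3, 0, 0)
target: VC(F) = (0, 0, 2)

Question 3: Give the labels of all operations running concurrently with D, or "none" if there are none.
C, E

D runs from 6 to 10; window-overlapping ops are concurrent
A [1,3]: before
B [2,4]: before
C [5,7]: concurrent
E [8,9]: concurrent
F [11,12]: after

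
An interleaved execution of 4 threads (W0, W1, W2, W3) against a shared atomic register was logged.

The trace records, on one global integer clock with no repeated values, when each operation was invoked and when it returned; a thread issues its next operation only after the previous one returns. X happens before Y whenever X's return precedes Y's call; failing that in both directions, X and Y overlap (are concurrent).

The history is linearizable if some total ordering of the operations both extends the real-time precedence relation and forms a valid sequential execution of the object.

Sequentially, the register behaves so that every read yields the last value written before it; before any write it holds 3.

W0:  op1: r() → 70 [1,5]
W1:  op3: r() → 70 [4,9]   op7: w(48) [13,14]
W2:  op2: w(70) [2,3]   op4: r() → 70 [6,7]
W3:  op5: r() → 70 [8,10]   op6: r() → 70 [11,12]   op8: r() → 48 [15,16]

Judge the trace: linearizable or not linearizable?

witness order: op2, op1, op3, op4, op5, op6, op7, op8
step 1: op2 w(70) — value 70
step 2: op1 r() → 70 — value 70
step 3: op3 r() → 70 — value 70
step 4: op4 r() → 70 — value 70
step 5: op5 r() → 70 — value 70
step 6: op6 r() → 70 — value 70
step 7: op7 w(48) — value 48
step 8: op8 r() → 48 — value 48

linearizable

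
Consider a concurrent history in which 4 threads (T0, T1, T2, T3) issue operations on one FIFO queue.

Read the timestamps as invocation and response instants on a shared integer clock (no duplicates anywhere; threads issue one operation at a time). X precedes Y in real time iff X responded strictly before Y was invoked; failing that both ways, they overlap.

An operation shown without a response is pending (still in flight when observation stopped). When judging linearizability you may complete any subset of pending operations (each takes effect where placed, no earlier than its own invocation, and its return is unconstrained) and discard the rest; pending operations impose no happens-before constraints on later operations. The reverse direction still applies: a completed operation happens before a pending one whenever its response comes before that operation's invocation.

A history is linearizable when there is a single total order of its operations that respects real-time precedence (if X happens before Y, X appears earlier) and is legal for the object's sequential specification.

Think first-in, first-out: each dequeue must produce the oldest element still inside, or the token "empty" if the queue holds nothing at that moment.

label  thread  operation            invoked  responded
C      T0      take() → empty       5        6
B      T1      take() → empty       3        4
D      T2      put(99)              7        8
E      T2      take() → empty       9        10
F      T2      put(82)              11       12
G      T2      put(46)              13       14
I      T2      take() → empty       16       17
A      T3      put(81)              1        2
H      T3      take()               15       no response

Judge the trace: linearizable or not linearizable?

cut after 3 events: linearizable; cut after 4 events (B responds, time 4): not linearizable
the completed operations (2 total) allow one real-time order; the FIFO queue replay rejects it
e.g. A, B: illegal at step 2, since B take() → empty cannot apply there

not linearizable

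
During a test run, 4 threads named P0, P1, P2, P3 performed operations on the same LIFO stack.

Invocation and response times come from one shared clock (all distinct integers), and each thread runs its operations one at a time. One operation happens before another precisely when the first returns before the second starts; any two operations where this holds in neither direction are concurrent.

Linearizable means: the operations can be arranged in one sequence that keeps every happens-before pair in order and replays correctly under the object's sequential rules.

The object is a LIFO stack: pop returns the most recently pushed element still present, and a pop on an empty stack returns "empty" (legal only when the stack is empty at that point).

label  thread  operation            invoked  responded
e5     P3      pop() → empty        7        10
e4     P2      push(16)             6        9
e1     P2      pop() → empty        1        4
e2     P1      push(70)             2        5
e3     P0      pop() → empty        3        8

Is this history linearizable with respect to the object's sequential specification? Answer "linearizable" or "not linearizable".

not linearizable

through event 9 a valid linearization exists; event 10 (e5 responding at time 10) ends that
every one of the 20 real-time-consistent orders over 5 completed LIFO stack ops fails the sequential spec
one such order, e1, e2, e3, e4, e5, breaks at step 3 where e3 pop() → empty is illegal
one such order, e1, e2, e3, e5, e4, breaks at step 3 where e3 pop() → empty is illegal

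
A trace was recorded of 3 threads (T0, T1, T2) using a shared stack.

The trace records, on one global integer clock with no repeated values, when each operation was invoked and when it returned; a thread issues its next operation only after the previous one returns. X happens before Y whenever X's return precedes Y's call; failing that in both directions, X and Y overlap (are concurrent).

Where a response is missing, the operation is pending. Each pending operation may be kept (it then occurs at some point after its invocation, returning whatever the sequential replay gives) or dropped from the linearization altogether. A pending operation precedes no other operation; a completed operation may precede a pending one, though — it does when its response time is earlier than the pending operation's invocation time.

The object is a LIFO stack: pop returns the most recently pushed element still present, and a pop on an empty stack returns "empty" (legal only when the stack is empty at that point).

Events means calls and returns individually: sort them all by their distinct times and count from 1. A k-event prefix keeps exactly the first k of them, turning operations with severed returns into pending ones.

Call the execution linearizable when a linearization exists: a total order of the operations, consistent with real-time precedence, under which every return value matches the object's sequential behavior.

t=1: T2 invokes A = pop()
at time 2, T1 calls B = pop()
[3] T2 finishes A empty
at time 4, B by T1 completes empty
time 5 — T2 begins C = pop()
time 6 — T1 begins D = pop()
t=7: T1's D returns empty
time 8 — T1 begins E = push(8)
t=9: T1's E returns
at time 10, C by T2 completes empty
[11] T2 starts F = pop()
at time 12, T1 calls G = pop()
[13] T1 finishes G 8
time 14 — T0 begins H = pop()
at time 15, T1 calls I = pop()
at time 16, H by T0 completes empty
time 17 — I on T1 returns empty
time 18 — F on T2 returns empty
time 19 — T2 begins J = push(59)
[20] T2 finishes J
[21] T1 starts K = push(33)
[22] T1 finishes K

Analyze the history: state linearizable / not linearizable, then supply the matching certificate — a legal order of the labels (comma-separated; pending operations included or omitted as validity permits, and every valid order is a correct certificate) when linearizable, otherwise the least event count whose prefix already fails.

1. A pop() → empty, leaving stack <>
2. B pop() → empty, leaving stack <>
3. C pop() → empty, leaving stack <>
4. D pop() → empty, leaving stack <>
5. E push(8), leaving stack <8>
6. G pop() → 8, leaving stack <>
7. F pop() → empty, leaving stack <>
8. H pop() → empty, leaving stack <>
9. I pop() → empty, leaving stack <>
10. J push(59), leaving stack <59>
11. K push(33), leaving stack <59,33>

linearizable — witness: A, B, C, D, E, G, F, H, I, J, K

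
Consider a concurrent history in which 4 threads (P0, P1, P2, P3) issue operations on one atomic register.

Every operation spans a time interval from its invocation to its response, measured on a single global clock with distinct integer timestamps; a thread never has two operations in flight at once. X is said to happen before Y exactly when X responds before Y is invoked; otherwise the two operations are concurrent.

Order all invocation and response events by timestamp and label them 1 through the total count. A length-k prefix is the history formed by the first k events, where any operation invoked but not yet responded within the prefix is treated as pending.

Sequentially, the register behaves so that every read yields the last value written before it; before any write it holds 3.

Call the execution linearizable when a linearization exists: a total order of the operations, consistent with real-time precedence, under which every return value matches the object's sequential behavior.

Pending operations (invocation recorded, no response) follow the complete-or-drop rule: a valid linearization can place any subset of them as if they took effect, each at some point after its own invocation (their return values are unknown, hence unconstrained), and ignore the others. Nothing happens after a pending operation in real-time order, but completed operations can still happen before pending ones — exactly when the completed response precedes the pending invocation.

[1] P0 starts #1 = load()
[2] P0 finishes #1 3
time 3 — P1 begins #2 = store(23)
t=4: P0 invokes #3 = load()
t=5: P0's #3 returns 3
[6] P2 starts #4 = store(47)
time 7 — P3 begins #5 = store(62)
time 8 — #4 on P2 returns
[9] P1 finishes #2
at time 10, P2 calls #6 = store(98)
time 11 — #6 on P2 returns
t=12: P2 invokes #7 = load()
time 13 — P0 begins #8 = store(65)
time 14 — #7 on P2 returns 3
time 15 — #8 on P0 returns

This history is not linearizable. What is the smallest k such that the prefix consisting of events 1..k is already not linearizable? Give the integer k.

14

a valid linearization of events 1..13 exists, for instance #1, #3, #2, #4, #5, #6:
1. #1 load() → 3, leaving value 3
2. #3 load() → 3, leaving value 3
3. #2 store(23), leaving value 23
4. #4 store(47), leaving value 47
5. #5 store(62) (pending, included), leaving value 62
6. #6 store(98), leaving value 98
with event 14 included (#7 responding at time 14), all real-time-consistent orders fail
include/drop combinations of the 2 pending operations (#5, #8) were all tried; none helps
one such order, #1, #2, #3, #4, #6, #7 (pending dropped), breaks at step 3 where #3 load() → 3 is illegal
one such order, #1, #3, #2, #4, #6, #7 (pending dropped), breaks at step 6 where #7 load() → 3 is illegal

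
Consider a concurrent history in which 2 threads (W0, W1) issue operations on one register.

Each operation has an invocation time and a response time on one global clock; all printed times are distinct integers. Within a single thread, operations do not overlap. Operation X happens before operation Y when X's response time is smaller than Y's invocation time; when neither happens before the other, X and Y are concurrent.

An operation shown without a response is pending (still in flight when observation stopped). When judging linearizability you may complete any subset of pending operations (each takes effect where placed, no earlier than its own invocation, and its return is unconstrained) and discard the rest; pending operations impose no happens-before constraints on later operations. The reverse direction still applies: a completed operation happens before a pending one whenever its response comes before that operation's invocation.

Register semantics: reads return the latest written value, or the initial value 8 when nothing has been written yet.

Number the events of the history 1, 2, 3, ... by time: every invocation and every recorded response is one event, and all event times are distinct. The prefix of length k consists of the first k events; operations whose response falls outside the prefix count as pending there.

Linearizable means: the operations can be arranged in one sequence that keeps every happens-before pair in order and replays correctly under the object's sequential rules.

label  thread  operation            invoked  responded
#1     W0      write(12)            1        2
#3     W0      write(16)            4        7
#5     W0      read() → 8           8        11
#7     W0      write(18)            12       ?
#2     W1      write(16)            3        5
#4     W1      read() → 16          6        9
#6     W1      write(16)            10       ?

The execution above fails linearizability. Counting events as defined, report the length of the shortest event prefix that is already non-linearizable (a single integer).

11

a valid linearization of events 1..10 exists, for instance #1, #2, #3, #4:
1. #1 write(12), leaving value 12
2. #2 write(16), leaving value 16
3. #3 write(16), leaving value 16
4. #4 read() → 16, leaving value 16
once event 11 joins (#5's response, time 11), exhaustive search finds no witness
every completion of the 1 pending operation (#6) was checked; none linearizes
take #1, #2, #3, #4, #5 (pending dropped): step 5 already fails, because #5 read() → 8 cannot occur there
take #1, #2, #3, #5, #4 (pending dropped): step 4 already fails, because #5 read() → 8 cannot occur there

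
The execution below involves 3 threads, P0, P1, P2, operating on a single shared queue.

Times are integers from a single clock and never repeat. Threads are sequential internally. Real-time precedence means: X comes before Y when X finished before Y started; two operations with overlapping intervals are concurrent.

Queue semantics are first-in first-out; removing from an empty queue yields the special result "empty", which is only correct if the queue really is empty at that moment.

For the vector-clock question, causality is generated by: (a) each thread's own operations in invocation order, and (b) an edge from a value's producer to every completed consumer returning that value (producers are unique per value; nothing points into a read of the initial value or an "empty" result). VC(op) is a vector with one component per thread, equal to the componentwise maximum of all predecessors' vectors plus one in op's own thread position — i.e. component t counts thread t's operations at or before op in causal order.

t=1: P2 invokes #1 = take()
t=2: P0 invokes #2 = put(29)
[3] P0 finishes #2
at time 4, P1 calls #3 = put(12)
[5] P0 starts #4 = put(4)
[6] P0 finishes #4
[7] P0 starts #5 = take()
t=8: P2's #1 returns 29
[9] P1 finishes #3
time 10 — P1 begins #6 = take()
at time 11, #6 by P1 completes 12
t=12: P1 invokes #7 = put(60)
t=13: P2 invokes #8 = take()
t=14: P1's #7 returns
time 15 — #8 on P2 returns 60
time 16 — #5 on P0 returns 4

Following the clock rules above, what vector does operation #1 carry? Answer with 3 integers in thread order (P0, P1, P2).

(1, 0, 1)

invoked at 4, #3 has no predecessors; its own P1 bump gives (0, 1, 0)
invoked at 2, #2 has no predecessors; its own P0 bump gives (1, 0, 0)
#6 (invocation 10): componentwise max over VC(#3)=(0, 1, 0), +1 at P1, giving (0, 2, 0)
#1 (invocation 1): componentwise max over VC(#2)=(1, 0, 0), +1 at P2, giving (1, 0, 1)
#4 (invocation 5): componentwise max over VC(#2)=(1, 0, 0), +1 at P0, giving (2, 0, 0)
#7 (invocation 12): componentwise max over VC(#6)=(0, 2, 0), +1 at P1, giving (0, 3, 0)
#5 (invocation 7): componentwise max over VC(#4)=(2, 0, 0), +1 at P0, giving (3, 0, 0)
#8 (invocation 13): componentwise max over VC(#1)=(1, 0, 1), VC(#7)=(0, 3, 0), +1 at P2, giving (1, 3, 2)
target: VC(#1) = (1, 0, 1)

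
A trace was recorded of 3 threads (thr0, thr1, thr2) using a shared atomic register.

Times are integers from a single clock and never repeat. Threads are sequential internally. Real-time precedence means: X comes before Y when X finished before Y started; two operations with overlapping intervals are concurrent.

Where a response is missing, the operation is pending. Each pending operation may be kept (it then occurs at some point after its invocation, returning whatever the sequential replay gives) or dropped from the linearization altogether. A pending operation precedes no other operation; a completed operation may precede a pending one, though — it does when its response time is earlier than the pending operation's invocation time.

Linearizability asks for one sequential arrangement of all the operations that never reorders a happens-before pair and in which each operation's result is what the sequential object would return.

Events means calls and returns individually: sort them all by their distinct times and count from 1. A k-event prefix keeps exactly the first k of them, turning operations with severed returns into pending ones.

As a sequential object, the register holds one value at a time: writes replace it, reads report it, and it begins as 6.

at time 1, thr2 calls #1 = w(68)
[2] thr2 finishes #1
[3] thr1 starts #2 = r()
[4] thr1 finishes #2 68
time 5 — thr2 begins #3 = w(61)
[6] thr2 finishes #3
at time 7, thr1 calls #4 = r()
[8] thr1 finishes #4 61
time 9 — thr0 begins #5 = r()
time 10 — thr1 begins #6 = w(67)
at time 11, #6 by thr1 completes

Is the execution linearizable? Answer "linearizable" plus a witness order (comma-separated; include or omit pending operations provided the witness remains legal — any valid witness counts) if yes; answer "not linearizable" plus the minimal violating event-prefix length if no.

linearizable — witness: #1, #2, #3, #4, #5, #6

step 1: #1 w(68) — value 68
step 2: #2 r() → 68 — value 68
step 3: #3 w(61) — value 61
step 4: #4 r() → 61 — value 61
step 5: #5 r() (pending, included) — value 61
step 6: #6 w(67) — value 67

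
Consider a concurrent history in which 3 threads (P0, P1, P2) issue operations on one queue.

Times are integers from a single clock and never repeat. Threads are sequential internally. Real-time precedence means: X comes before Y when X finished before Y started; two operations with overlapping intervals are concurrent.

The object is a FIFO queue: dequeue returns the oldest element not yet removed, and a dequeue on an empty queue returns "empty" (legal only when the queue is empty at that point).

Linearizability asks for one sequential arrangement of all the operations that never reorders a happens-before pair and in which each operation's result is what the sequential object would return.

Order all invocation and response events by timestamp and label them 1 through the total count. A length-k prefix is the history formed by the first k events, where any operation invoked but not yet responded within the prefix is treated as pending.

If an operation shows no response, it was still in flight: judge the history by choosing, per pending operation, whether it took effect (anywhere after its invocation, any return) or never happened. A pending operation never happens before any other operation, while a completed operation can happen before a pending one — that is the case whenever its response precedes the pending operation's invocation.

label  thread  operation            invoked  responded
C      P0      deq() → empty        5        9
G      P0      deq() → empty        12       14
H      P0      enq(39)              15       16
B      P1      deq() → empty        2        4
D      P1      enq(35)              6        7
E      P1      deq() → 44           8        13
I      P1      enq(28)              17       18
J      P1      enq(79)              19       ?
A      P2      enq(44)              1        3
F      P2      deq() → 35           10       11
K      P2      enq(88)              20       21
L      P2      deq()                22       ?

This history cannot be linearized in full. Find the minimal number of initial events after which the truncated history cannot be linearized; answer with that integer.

one valid order for events 1..8 is B, A, C, D:
step 1: B deq() → empty — queue <>
step 2: A enq(44) — queue <44>
step 3: C deq() (pending, included) — queue <>
step 4: D enq(35) — queue <35>
event 9 — C's response, time 9 — after it, nothing linearizes
every completion of the 1 pending operation (E) was checked; none linearizes
one such order, A, B, C, D (pending dropped), breaks at step 2 where B deq() → empty is illegal
one such order, A, B, D, C (pending dropped), breaks at step 2 where B deq() → empty is illegal

9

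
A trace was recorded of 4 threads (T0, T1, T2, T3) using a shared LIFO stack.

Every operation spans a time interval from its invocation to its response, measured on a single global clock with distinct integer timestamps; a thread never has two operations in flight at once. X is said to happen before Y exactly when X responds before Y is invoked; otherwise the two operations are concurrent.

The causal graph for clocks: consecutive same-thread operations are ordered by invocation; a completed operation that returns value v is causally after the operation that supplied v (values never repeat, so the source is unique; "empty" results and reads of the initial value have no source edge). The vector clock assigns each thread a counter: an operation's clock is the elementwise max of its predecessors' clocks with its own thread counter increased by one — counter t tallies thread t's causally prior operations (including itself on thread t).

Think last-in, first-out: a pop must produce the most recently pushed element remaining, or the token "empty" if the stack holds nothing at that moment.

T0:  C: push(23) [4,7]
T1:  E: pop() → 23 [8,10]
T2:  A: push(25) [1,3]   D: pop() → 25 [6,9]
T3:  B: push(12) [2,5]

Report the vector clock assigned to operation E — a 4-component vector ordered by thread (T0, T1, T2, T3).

(1, 1, 0, 0)

B, invoked 2, has no incoming edges; only T3's bump applies → (0, 0, 0, 1)
A, invoked 1, has no incoming edges; only T2's bump applies → (0, 0, 1, 0)
C, invoked 4, has no incoming edges; only T0's bump applies → (1, 0, 0, 0)
D (invocation 6): componentwise max over VC(A)=(0, 0, 1, 0), +1 at T2, giving (0, 0, 2, 0)
E (invocation 8): componentwise max over VC(C)=(1, 0, 0, 0), +1 at T1, giving (1, 1, 0, 0)
target: VC(E) = (1, 1, 0, 0)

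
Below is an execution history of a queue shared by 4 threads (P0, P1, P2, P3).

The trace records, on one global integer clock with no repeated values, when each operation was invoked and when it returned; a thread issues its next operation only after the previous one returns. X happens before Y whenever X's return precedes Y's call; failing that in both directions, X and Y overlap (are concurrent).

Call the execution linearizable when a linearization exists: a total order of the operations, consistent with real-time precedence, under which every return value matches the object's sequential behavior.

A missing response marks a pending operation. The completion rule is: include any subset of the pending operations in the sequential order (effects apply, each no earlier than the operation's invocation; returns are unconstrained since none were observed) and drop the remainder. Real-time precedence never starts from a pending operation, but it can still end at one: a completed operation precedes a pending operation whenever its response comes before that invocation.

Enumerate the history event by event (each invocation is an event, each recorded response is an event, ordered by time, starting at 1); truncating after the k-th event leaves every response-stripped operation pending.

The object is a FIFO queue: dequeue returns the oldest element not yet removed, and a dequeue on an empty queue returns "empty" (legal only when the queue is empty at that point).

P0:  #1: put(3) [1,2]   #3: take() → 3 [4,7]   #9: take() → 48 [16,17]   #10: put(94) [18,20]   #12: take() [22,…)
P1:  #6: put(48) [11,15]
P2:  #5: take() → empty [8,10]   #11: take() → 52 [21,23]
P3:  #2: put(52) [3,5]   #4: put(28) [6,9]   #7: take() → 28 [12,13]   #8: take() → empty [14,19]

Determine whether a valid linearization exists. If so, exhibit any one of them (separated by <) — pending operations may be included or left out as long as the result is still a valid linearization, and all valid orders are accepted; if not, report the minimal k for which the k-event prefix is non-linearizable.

the violation lands at event 10, #5's response at time 10: events 1..9 linearize, events 1..10 do not
every one of the 5 real-time-consistent orders over 5 completed queue ops fails the sequential spec
sample order #1, #2, #3, #4, #5 stalls at step 5 — #5 take() → empty has no legal effect
sample order #1, #2, #3, #5, #4 stalls at step 4 — #5 take() → empty has no legal effect

not linearizable — minimal violating prefix: 10 events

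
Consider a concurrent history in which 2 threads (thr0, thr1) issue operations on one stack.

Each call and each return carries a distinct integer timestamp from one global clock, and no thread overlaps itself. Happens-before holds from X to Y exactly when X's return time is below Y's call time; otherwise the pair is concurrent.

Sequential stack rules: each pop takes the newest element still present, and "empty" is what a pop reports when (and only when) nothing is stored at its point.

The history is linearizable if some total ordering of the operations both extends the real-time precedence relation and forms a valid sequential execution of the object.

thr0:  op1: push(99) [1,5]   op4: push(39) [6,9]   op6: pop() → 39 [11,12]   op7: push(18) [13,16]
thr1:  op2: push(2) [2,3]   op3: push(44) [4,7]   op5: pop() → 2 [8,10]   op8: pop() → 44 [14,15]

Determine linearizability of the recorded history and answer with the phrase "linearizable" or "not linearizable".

not linearizable

through event 9 a valid linearization exists; event 10 (op5 responding at time 10) ends that
real-time-consistent orders of the 5 completed operations: 8 — all fail the stack replay
sample order op1, op2, op3, op4, op5 stalls at step 5 — op5 pop() → 2 has no legal effect
sample order op1, op2, op3, op5, op4 stalls at step 4 — op5 pop() → 2 has no legal effect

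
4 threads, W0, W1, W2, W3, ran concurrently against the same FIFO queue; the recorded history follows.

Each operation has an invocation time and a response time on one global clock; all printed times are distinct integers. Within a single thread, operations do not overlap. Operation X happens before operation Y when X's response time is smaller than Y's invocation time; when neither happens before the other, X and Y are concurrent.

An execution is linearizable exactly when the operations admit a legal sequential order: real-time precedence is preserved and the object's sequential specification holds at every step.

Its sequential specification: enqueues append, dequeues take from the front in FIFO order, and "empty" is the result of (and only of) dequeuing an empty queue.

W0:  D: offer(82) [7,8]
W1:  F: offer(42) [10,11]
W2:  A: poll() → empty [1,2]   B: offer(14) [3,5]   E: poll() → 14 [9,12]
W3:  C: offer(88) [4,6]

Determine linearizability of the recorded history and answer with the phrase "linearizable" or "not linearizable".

linearizable

one valid linearization: A, B, C, D, E, F
after step 1 (A poll() → empty): queue <>
after step 2 (B offer(14)): queue <14>
after step 3 (C offer(88)): queue <14,88>
after step 4 (D offer(82)): queue <14,88,82>
after step 5 (E poll() → 14): queue <88,82>
after step 6 (F offer(42)): queue <88,82,42>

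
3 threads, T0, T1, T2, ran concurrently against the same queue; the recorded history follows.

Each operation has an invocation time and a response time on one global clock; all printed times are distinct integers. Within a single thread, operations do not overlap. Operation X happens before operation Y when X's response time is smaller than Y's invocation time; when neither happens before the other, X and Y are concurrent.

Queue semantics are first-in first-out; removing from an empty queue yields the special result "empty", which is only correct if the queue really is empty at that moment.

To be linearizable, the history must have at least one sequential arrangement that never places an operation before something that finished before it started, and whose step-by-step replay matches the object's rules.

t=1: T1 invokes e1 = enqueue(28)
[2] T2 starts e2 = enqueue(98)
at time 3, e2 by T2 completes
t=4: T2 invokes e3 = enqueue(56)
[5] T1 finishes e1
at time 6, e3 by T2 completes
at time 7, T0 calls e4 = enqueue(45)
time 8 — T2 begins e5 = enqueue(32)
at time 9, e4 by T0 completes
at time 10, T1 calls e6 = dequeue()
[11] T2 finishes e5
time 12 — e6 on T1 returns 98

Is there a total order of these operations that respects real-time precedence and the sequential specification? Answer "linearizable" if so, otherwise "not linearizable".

linearizable

a witness: e2, e1, e3, e4, e5, e6
after step 1 (e2 enqueue(98)): queue <98>
after step 2 (e1 enqueue(28)): queue <98,28>
after step 3 (e3 enqueue(56)): queue <98,28,56>
after step 4 (e4 enqueue(45)): queue <98,28,56,45>
after step 5 (e5 enqueue(32)): queue <98,28,56,45,32>
after step 6 (e6 dequeue() → 98): queue <28,56,45,32>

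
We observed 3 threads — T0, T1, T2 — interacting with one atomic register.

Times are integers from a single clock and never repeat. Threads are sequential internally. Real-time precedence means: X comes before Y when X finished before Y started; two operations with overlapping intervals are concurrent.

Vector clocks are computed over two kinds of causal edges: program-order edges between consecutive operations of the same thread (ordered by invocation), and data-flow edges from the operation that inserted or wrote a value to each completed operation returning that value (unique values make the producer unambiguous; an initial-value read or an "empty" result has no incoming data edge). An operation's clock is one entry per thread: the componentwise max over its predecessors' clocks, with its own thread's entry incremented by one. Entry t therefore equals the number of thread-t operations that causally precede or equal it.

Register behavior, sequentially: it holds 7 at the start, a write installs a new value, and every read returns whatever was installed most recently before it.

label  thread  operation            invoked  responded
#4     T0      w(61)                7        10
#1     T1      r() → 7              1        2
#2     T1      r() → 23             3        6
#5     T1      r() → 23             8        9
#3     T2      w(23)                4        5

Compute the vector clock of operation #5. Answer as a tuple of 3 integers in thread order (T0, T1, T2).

VC(#3, invoked at 4): no causal predecessors; +1 on T2 → (0, 0, 1)
VC(#1, invoked at 1): no causal predecessors; +1 on T1 → (0, 1, 0)
VC(#4, invoked at 7): no causal predecessors; +1 on T0 → (1, 0, 0)
#2, invoked 3, takes VC(#1)=(0, 1, 0), VC(#3)=(0, 0, 1) under max, adds 1 for T1 → (0, 2, 1)
#5, invoked 8, takes VC(#2)=(0, 2, 1), VC(#3)=(0, 0, 1) under max, adds 1 for T1 → (0, 3, 1)
target: VC(#5) = (0, 3, 1)

(0, 3, 1)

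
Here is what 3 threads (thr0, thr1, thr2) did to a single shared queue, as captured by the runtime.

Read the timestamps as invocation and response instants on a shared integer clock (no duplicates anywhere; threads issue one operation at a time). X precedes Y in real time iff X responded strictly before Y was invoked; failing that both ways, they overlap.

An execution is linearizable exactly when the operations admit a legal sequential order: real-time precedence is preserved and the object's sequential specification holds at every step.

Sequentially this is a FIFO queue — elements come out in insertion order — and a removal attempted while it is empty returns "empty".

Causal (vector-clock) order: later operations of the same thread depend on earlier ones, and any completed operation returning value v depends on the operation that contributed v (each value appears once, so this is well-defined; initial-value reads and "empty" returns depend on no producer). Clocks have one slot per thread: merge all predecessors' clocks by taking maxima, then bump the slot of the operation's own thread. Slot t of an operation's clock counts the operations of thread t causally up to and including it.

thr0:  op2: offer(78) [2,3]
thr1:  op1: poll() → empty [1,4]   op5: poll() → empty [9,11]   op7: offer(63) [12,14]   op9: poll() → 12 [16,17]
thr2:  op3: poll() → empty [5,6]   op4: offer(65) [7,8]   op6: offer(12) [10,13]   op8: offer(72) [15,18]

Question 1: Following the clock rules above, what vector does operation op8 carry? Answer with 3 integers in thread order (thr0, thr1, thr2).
Answer: (0, 0, 4)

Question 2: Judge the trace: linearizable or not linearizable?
events 1..5 are fine; event 6 — the response of op3 at time 6 — makes the prefix non-linearizable
checked exhaustively: 2 real-time-consistent orders of 3 completed operations, zero legal queue replays
one such order, op1, op2, op3, breaks at step 3 where op3 poll() → empty is illegal
one such order, op2, op1, op3, breaks at step 2 where op1 poll() → empty is illegal

not linearizable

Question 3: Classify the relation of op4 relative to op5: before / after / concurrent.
Answer: before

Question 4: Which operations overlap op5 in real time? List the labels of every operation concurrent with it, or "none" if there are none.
Answer: op6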